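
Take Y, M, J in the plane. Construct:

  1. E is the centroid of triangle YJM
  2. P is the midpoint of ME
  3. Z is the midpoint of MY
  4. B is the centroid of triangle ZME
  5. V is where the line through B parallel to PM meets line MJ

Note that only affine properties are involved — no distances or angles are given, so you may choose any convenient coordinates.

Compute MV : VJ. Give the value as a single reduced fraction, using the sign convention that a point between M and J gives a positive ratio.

MV:VJ = -1/7

Work in coordinates with Y = (0, 0), M = (1, 0), J = (0, 1).
1. E is the centroid of triangle YJM ⇒ E = (1/3, 1/3)
2. P is the midpoint of ME ⇒ P = (2/3, 1/6)
3. Z is the midpoint of MY ⇒ Z = (1/2, 0)
4. B is the centroid of triangle ZME ⇒ B = (11/18, 1/9)
5. V is where the line through B parallel to PM meets line MJ ⇒ V = (7/6, -1/6)
V = M + t·(J−M) with t = -1/6, so MV:VJ = t:(1−t) = -1/6:7/6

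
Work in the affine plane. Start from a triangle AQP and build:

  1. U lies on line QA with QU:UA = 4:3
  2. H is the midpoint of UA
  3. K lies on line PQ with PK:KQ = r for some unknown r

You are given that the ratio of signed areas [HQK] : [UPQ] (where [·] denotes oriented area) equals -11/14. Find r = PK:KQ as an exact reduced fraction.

Set A = (0, 0), Q = (1, 0), P = (0, 1); any affine frame gives the same invariant.
1. U lies on line QA with QU:UA = 4:3 ⇒ U = (3/7, 0)
2. H is the midpoint of UA ⇒ H = (3/14, 0)
3. With PK:KQ = r, write λ = r/(r+1) so K = P + λ·(Q−P); K is affine-linear in λ
Every point depending on K is an affine combination of K and λ-independent points, so each such coordinate is linear in λ; the λ² term in each signed area is a multiple of (Q−P)×(Q−P) = 0, so 2·[HQK] and 2·[UPQ] are each linear in λ. Evaluating at λ=0 and λ=1:
  2·[HQK] = -11/14·λ + 11/14,   2·[UPQ] = -4/7
So [HQK]:[UPQ] = (-11/14·λ + 11/14) / (-4/7). Setting this equal to -11/14:
  -11/14·λ + 11/14 = -11/14·(-4/7)  ⇒  λ = 3/7
Then r = λ/(1−λ) = (3/7)/(4/7) = 3/4. Check: with r = 3/4, K = (3/7, 4/7) and [HQK]:[UPQ] = -11/14 as required.

r = 3/4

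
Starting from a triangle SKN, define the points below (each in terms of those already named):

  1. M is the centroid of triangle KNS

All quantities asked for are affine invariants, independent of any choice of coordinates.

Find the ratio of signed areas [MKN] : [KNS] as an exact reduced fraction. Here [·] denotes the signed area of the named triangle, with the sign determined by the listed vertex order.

[MKN]:[KNS] = 1/3

Assign S = (0, 0), K = (1, 0), N = (0, 1) — the answer is frame-independent, so this choice is without loss of generality.
1. M is the centroid of triangle KNS ⇒ M = (1/3, 1/3)
2·[MKN] = 1/3, 2·[KNS] = 1
[MKN]:[KNS] = 1/3:1 = 1/3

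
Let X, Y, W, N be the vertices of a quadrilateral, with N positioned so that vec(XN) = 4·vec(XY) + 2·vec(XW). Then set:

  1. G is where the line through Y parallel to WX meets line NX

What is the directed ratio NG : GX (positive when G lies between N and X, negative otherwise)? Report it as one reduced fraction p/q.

Set X = (0, 0), Y = (1, 0), W = (0, 1), N = (4, 2); any affine frame gives the same invariant.
1. G is where the line through Y parallel to WX meets line NX ⇒ G = (1, 1/2)
G = N + t·(X−N) with t = 3/4, so NG:GX = t:(1−t) = 3/4:1/4

NG:GX = 3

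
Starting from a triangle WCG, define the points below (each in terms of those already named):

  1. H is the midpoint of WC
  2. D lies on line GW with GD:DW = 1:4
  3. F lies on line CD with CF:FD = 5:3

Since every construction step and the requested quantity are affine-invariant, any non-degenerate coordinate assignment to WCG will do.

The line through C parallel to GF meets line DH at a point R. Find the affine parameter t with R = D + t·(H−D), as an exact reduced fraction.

t = -4

Assign W = (0, 0), C = (1, 0), G = (0, 1) — the answer is frame-independent, so this choice is without loss of generality.
1. H is the midpoint of WC ⇒ H = (1/2, 0)
2. D lies on line GW with GD:DW = 1:4 ⇒ D = (0, 4/5)
3. F lies on line CD with CF:FD = 5:3 ⇒ F = (3/8, 1/2)
through C parallel to GF: direction (3/8, -1/2); meets DH at R = (-2, 4)
R = D + t·(H−D) with t = -4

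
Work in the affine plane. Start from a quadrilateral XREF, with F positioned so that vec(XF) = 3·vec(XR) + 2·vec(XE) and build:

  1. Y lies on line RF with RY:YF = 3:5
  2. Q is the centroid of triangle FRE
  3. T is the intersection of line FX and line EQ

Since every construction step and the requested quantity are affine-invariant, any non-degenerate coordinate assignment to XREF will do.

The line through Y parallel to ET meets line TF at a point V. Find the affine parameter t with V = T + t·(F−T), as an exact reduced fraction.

t = -1/4

Choose coordinates X = (0, 0), R = (1, 0), E = (0, 1), F = (3, 2).
1. Y lies on line RF with RY:YF = 3:5 ⇒ Y = (7/4, 3/4)
2. Q is the centroid of triangle FRE ⇒ Q = (4/3, 1)
3. T is the intersection of line FX and line EQ ⇒ T = (3/2, 1)
through Y parallel to ET: direction (3/2, 0); meets TF at V = (9/8, 3/4)
V = T + t·(F−T) with t = -1/4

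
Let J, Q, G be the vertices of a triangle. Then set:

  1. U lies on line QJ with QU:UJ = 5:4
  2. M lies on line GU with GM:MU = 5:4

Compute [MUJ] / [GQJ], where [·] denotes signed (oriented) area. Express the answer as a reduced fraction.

[MUJ]:[GQJ] = 16/81

Choose coordinates J = (0, 0), Q = (1, 0), G = (0, 1).
1. U lies on line QJ with QU:UJ = 5:4 ⇒ U = (4/9, 0)
2. M lies on line GU with GM:MU = 5:4 ⇒ M = (20/81, 4/9)
2·[MUJ] = -16/81, 2·[GQJ] = -1
[MUJ]:[GQJ] = -16/81:-1 = 16/81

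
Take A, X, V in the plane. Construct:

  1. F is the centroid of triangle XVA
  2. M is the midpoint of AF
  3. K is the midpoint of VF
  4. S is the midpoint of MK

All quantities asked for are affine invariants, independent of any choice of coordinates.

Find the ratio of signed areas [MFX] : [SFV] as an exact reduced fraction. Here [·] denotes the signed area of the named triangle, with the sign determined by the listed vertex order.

Choose coordinates A = (0, 0), X = (1, 0), V = (0, 1).
1. F is the centroid of triangle XVA ⇒ F = (1/3, 1/3)
2. M is the midpoint of AF ⇒ M = (1/6, 1/6)
3. K is the midpoint of VF ⇒ K = (1/6, 2/3)
4. S is the midpoint of MK ⇒ S = (1/6, 5/12)
2·[MFX] = -1/6, 2·[SFV] = 1/12
[MFX]:[SFV] = -1/6:1/12 = -2

[MFX]:[SFV] = -2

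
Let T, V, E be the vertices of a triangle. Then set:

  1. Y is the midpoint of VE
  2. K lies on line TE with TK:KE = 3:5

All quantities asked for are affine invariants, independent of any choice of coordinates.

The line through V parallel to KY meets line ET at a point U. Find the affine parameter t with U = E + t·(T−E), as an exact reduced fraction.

t = 5/4

Set T = (0, 0), V = (1, 0), E = (0, 1); any affine frame gives the same invariant.
1. Y is the midpoint of VE ⇒ Y = (1/2, 1/2)
2. K lies on line TE with TK:KE = 3:5 ⇒ K = (0, 3/8)
through V parallel to KY: direction (1/2, 1/8); meets ET at U = (0, -1/4)
U = E + t·(T−E) with t = 5/4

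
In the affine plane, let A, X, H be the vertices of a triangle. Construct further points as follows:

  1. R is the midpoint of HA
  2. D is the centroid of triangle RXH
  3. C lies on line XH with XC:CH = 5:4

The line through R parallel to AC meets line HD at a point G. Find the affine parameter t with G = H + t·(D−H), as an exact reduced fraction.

t = 6/11

Choose coordinates A = (0, 0), X = (1, 0), H = (0, 1).
1. R is the midpoint of HA ⇒ R = (0, 1/2)
2. D is the centroid of triangle RXH ⇒ D = (1/3, 1/2)
3. C lies on line XH with XC:CH = 5:4 ⇒ C = (4/9, 5/9)
through R parallel to AC: direction (4/9, 5/9); meets HD at G = (2/11, 8/11)
G = H + t·(D−H) with t = 6/11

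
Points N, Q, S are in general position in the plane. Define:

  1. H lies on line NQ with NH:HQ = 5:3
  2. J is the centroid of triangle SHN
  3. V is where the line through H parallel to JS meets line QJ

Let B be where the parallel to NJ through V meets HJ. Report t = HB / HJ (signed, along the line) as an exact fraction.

t = 3/11

Choose coordinates N = (0, 0), Q = (1, 0), S = (0, 1).
1. H lies on line NQ with NH:HQ = 5:3 ⇒ H = (5/8, 0)
2. J is the centroid of triangle SHN ⇒ J = (5/24, 1/3)
3. V is where the line through H parallel to JS meets line QJ ⇒ V = (25/44, 2/11)
through V parallel to NJ: direction (5/24, 1/3); meets HJ at B = (45/88, 1/11)
B = H + t·(J−H) with t = 3/11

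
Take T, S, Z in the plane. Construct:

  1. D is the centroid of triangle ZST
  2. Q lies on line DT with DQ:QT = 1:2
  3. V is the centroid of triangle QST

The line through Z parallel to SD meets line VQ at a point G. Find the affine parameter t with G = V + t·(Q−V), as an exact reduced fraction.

Choose coordinates T = (0, 0), S = (1, 0), Z = (0, 1).
1. D is the centroid of triangle ZST ⇒ D = (1/3, 1/3)
2. Q lies on line DT with DQ:QT = 1:2 ⇒ Q = (2/9, 2/9)
3. V is the centroid of triangle QST ⇒ V = (11/27, 2/27)
through Z parallel to SD: direction (-2/3, 1/3); meets VQ at G = (-2, 2)
G = V + t·(Q−V) with t = 13

t = 13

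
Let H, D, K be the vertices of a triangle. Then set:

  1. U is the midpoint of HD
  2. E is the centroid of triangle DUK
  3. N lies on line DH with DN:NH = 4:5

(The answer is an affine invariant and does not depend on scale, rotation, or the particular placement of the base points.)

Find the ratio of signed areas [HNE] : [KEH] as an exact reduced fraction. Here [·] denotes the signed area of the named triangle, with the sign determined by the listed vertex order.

Work in coordinates with H = (0, 0), D = (1, 0), K = (0, 1).
1. U is the midpoint of HD ⇒ U = (1/2, 0)
2. E is the centroid of triangle DUK ⇒ E = (1/2, 1/3)
3. N lies on line DH with DN:NH = 4:5 ⇒ N = (5/9, 0)
2·[HNE] = 5/27, 2·[KEH] = -1/2
[HNE]:[KEH] = 5/27:-1/2 = -10/27

[HNE]:[KEH] = -10/27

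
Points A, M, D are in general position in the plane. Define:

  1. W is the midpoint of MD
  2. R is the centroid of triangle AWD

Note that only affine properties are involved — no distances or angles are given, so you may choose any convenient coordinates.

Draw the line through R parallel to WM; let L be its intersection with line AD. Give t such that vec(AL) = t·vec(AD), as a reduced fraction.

t = 2/3

Work in coordinates with A = (0, 0), M = (1, 0), D = (0, 1).
1. W is the midpoint of MD ⇒ W = (1/2, 1/2)
2. R is the centroid of triangle AWD ⇒ R = (1/6, 1/2)
through R parallel to WM: direction (1/2, -1/2); meets AD at L = (0, 2/3)
L = A + t·(D−A) with t = 2/3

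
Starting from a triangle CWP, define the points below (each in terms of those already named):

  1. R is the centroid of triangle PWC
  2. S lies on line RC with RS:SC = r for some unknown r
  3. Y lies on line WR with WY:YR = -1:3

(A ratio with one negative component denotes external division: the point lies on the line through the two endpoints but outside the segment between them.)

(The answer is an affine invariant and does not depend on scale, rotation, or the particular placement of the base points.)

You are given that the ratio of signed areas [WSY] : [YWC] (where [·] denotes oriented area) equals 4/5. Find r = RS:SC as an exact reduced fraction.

r = 4

Assign C = (0, 0), W = (1, 0), P = (0, 1) — the answer is frame-independent, so this choice is without loss of generality.
1. R is the centroid of triangle PWC ⇒ R = (1/3, 1/3)
2. With RS:SC = r, write λ = r/(r+1) so S = R + λ·(C−R); S is affine-linear in λ
3. Y lies on line WR with WY:YR = -1:3 ⇒ Y = (4/3, -1/6)
Every point depending on S is an affine combination of S and λ-independent points, so each such coordinate is linear in λ; the λ² term in each signed area is a multiple of (C−R)×(C−R) = 0, so 2·[WSY] and 2·[YWC] are each linear in λ. Evaluating at λ=0 and λ=1:
  2·[WSY] = 1/6·λ,   2·[YWC] = 1/6
So [WSY]:[YWC] = (1/6·λ) / (1/6). Setting this equal to 4/5:
  1/6·λ = 4/5·(1/6)  ⇒  λ = 4/5
Then r = λ/(1−λ) = (4/5)/(1/5) = 4. Check: with r = 4, S = (1/15, 1/15) and [WSY]:[YWC] = 4/5 as required.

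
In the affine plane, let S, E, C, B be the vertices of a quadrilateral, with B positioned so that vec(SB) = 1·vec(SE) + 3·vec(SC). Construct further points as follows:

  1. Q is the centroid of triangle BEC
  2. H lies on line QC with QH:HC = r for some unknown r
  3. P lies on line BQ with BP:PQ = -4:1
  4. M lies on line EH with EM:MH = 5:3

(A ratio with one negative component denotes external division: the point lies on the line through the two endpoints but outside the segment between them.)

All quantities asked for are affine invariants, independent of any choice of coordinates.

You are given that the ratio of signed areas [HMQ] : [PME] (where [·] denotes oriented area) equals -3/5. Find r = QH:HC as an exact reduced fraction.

Assign S = (0, 0), E = (1, 0), C = (0, 1), B = (1, 3) — the answer is frame-independent, so this choice is without loss of generality.
1. Q is the centroid of triangle BEC ⇒ Q = (2/3, 4/3)
2. With QH:HC = r, write λ = r/(r+1) so H = Q + λ·(C−Q); H is affine-linear in λ
3. P lies on line BQ with BP:PQ = -4:1 ⇒ P = (5/9, 7/9)
4. M lies on line EH with EM:MH = 5:3 ⇒ M is an affine combination of earlier points and hence also affine-linear in λ
Every point depending on H is an affine combination of H and λ-independent points, so each such coordinate is linear in λ; the λ² term in each signed area is a multiple of (C−Q)×(C−Q) = 0, so 2·[HMQ] and 2·[PME] are each linear in λ. Evaluating at λ=0 and λ=1:
  2·[HMQ] = 3/8·λ,   2·[PME] = 5/12·λ − 5/24
So [HMQ]:[PME] = (3/8·λ) / (5/12·λ − 5/24). Setting this equal to -3/5:
  3/8·λ = -3/5·(5/12·λ − 5/24)  ⇒  λ = 1/5
Then r = λ/(1−λ) = (1/5)/(4/5) = 1/4. Check: with r = 1/4, H = (8/15, 19/15) and [HMQ]:[PME] = -3/5 as required.

r = 1/4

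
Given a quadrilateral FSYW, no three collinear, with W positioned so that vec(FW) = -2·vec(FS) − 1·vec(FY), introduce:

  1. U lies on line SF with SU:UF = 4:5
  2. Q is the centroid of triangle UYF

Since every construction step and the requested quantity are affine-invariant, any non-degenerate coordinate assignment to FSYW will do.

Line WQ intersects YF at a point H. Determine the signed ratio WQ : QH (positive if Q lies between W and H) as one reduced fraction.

Work in coordinates with F = (0, 0), S = (1, 0), Y = (0, 1), W = (-2, -1).
1. U lies on line SF with SU:UF = 4:5 ⇒ U = (5/9, 0)
2. Q is the centroid of triangle UYF ⇒ Q = (5/27, 1/3)
line WQ meets YF at H = (0, 13/59)
Q = W + t·(H−W) with t = 59/54, so WQ:QH = 59/54:-5/54

WQ:QH = -59/5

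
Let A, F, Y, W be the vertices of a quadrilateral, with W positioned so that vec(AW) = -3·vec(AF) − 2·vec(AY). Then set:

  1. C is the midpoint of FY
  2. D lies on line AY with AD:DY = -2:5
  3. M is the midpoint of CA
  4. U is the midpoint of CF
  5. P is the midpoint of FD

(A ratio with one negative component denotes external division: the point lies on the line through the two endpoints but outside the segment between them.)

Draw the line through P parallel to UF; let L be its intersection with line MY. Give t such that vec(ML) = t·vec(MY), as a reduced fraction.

Work in coordinates with A = (0, 0), F = (1, 0), Y = (0, 1), W = (-3, -2).
1. C is the midpoint of FY ⇒ C = (1/2, 1/2)
2. D lies on line AY with AD:DY = -2:5 ⇒ D = (0, -2/3)
3. M is the midpoint of CA ⇒ M = (1/4, 1/4)
4. U is the midpoint of CF ⇒ U = (3/4, 1/4)
5. P is the midpoint of FD ⇒ P = (1/2, -1/3)
through P parallel to UF: direction (1/4, -1/4); meets MY at L = (5/12, -1/4)
L = M + t·(Y−M) with t = -2/3

t = -2/3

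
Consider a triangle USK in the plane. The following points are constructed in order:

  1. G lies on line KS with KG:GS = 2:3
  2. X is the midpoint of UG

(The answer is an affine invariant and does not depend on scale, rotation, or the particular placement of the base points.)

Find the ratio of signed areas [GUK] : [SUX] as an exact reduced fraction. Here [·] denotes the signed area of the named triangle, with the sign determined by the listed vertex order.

Work in coordinates with U = (0, 0), S = (1, 0), K = (0, 1).
1. G lies on line KS with KG:GS = 2:3 ⇒ G = (2/5, 3/5)
2. X is the midpoint of UG ⇒ X = (1/5, 3/10)
2·[GUK] = -2/5, 2·[SUX] = -3/10
[GUK]:[SUX] = -2/5:-3/10 = 4/3

[GUK]:[SUX] = 4/3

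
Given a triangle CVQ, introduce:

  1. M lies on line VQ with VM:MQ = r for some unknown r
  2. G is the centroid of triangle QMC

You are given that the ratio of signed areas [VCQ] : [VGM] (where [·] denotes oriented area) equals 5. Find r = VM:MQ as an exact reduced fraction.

r = 3/2

Assign C = (0, 0), V = (1, 0), Q = (0, 1) — the answer is frame-independent, so this choice is without loss of generality.
1. With VM:MQ = r, write λ = r/(r+1) so M = V + λ·(Q−V); M is affine-linear in λ
2. G is the centroid of triangle QMC ⇒ G is an affine combination of earlier points and hence also affine-linear in λ
Every point depending on M is an affine combination of M and λ-independent points, so each such coordinate is linear in λ; the λ² term in each signed area is a multiple of (Q−V)×(Q−V) = 0, so 2·[VCQ] and 2·[VGM] are each linear in λ. Evaluating at λ=0 and λ=1:
  2·[VCQ] = -1,   2·[VGM] = -1/3·λ
So [VCQ]:[VGM] = (-1) / (-1/3·λ). Setting this equal to 5:
  -1 = 5·(-1/3·λ)  ⇒  λ = 3/5
Then r = λ/(1−λ) = (3/5)/(2/5) = 3/2. Check: with r = 3/2, M = (2/5, 3/5) and [VCQ]:[VGM] = 5 as required.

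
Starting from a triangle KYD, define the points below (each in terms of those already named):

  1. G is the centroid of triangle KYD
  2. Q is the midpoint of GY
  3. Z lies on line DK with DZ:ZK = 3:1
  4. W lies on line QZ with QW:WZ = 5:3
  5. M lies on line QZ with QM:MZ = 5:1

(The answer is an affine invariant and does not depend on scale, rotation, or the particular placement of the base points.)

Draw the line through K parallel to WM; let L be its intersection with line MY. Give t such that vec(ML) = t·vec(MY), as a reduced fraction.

t = 2

Choose coordinates K = (0, 0), Y = (1, 0), D = (0, 1).
1. G is the centroid of triangle KYD ⇒ G = (1/3, 1/3)
2. Q is the midpoint of GY ⇒ Q = (2/3, 1/6)
3. Z lies on line DK with DZ:ZK = 3:1 ⇒ Z = (0, 1/4)
4. W lies on line QZ with QW:WZ = 5:3 ⇒ W = (1/4, 7/32)
5. M lies on line QZ with QM:MZ = 5:1 ⇒ M = (1/9, 17/72)
through K parallel to WM: direction (-5/36, 5/288); meets MY at L = (17/9, -17/72)
L = M + t·(Y−M) with t = 2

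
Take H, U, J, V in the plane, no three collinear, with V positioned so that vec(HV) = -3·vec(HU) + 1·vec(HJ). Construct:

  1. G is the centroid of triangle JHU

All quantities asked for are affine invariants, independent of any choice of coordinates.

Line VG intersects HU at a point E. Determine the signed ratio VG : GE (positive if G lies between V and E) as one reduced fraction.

Set H = (0, 0), U = (1, 0), J = (0, 1), V = (-3, 1); any affine frame gives the same invariant.
1. G is the centroid of triangle JHU ⇒ G = (1/3, 1/3)
line VG meets HU at E = (2, 0)
G = V + t·(E−V) with t = 2/3, so VG:GE = 2/3:1/3

VG:GE = 2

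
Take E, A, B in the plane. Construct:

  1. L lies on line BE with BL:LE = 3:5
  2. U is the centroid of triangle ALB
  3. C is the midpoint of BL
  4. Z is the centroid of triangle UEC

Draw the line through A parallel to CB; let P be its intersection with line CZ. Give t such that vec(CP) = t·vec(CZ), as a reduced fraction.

Set E = (0, 0), A = (1, 0), B = (0, 1); any affine frame gives the same invariant.
1. L lies on line BE with BL:LE = 3:5 ⇒ L = (0, 5/8)
2. U is the centroid of triangle ALB ⇒ U = (1/3, 13/24)
3. C is the midpoint of BL ⇒ C = (0, 13/16)
4. Z is the centroid of triangle UEC ⇒ Z = (1/9, 65/144)
through A parallel to CB: direction (0, 3/16); meets CZ at P = (1, -39/16)
P = C + t·(Z−C) with t = 9

t = 9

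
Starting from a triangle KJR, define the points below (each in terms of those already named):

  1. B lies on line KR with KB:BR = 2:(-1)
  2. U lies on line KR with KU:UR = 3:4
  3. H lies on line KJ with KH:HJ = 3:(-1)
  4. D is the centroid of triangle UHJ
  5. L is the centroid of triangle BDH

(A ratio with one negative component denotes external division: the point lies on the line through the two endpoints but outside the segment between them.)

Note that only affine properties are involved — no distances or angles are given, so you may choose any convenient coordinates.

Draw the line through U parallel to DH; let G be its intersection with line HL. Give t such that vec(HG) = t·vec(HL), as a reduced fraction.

Choose coordinates K = (0, 0), J = (1, 0), R = (0, 1).
1. B lies on line KR with KB:BR = 2:(-1) ⇒ B = (0, 2)
2. U lies on line KR with KU:UR = 3:4 ⇒ U = (0, 3/7)
3. H lies on line KJ with KH:HJ = 3:(-1) ⇒ H = (3/2, 0)
4. D is the centroid of triangle UHJ ⇒ D = (5/6, 1/7)
5. L is the centroid of triangle BDH ⇒ L = (7/9, 5/7)
through U parallel to DH: direction (2/3, -1/7); meets HL at G = (64/47, 45/329)
G = H + t·(L−H) with t = 9/47

t = 9/47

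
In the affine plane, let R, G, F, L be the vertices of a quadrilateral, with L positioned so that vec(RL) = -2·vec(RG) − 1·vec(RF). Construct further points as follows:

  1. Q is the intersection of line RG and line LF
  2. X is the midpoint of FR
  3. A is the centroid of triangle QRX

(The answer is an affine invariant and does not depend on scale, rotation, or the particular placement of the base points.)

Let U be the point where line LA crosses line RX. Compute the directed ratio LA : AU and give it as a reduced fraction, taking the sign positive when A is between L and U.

LA:AU = 5

Choose coordinates R = (0, 0), G = (1, 0), F = (0, 1), L = (-2, -1).
1. Q is the intersection of line RG and line LF ⇒ Q = (-1, 0)
2. X is the midpoint of FR ⇒ X = (0, 1/2)
3. A is the centroid of triangle QRX ⇒ A = (-1/3, 1/6)
line LA meets RX at U = (0, 2/5)
A = L + t·(U−L) with t = 5/6, so LA:AU = 5/6:1/6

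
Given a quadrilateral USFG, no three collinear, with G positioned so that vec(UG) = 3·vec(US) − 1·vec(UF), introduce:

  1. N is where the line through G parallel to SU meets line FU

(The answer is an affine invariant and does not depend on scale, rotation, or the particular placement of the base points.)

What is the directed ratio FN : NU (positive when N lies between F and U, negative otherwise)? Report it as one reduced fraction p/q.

FN:NU = -2

Assign U = (0, 0), S = (1, 0), F = (0, 1), G = (3, -1) — the answer is frame-independent, so this choice is without loss of generality.
1. N is where the line through G parallel to SU meets line FU ⇒ N = (0, -1)
N = F + t·(U−F) with t = 2, so FN:NU = t:(1−t) = 2:-1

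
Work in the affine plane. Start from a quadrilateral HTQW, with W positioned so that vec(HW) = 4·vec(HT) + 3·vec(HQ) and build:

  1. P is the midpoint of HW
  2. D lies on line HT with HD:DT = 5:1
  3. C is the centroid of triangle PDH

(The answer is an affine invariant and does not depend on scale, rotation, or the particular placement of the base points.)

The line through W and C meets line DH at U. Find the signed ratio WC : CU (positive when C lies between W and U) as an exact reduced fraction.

Choose coordinates H = (0, 0), T = (1, 0), Q = (0, 1), W = (4, 3).
1. P is the midpoint of HW ⇒ P = (2, 3/2)
2. D lies on line HT with HD:DT = 5:1 ⇒ D = (5/6, 0)
3. C is the centroid of triangle PDH ⇒ C = (17/18, 1/2)
line WC meets DH at U = (1/3, 0)
C = W + t·(U−W) with t = 5/6, so WC:CU = 5/6:1/6

WC:CU = 5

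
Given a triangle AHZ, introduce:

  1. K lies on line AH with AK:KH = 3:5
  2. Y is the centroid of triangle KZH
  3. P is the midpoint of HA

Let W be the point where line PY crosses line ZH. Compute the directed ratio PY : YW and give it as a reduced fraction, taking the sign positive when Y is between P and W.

Assign A = (0, 0), H = (1, 0), Z = (0, 1) — the answer is frame-independent, so this choice is without loss of generality.
1. K lies on line AH with AK:KH = 3:5 ⇒ K = (3/8, 0)
2. Y is the centroid of triangle KZH ⇒ Y = (11/24, 1/3)
3. P is the midpoint of HA ⇒ P = (1/2, 0)
line PY meets ZH at W = (3/7, 4/7)
Y = P + t·(W−P) with t = 7/12, so PY:YW = 7/12:5/12

PY:YW = 7/5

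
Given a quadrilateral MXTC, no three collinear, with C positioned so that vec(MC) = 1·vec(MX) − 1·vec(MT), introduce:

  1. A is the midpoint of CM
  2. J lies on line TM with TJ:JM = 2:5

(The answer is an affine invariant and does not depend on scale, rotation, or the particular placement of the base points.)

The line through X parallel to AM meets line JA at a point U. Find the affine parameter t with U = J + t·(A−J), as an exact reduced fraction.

t = -2/5

Set M = (0, 0), X = (1, 0), T = (0, 1), C = (1, -1); any affine frame gives the same invariant.
1. A is the midpoint of CM ⇒ A = (1/2, -1/2)
2. J lies on line TM with TJ:JM = 2:5 ⇒ J = (0, 5/7)
through X parallel to AM: direction (-1/2, 1/2); meets JA at U = (-1/5, 6/5)
U = J + t·(A−J) with t = -2/5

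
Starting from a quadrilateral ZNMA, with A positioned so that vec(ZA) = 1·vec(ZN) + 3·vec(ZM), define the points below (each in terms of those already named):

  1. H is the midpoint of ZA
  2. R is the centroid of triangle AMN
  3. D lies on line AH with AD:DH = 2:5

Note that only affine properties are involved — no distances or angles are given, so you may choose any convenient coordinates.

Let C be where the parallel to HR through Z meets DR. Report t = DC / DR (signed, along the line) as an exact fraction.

Set Z = (0, 0), N = (1, 0), M = (0, 1), A = (1, 3); any affine frame gives the same invariant.
1. H is the midpoint of ZA ⇒ H = (1/2, 3/2)
2. R is the centroid of triangle AMN ⇒ R = (2/3, 4/3)
3. D lies on line AH with AD:DH = 2:5 ⇒ D = (6/7, 18/7)
through Z parallel to HR: direction (1/6, -1/6); meets DR at C = (2/5, -2/5)
C = D + t·(R−D) with t = 12/5

t = 12/5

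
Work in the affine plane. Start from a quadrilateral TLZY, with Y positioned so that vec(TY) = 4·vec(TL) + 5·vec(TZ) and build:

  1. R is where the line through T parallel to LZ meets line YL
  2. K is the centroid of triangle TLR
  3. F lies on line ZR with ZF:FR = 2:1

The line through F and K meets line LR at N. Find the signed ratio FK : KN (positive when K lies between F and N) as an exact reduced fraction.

Set T = (0, 0), L = (1, 0), Z = (0, 1), Y = (4, 5); any affine frame gives the same invariant.
1. R is where the line through T parallel to LZ meets line YL ⇒ R = (5/8, -5/8)
2. K is the centroid of triangle TLR ⇒ K = (13/24, -5/24)
3. F lies on line ZR with ZF:FR = 2:1 ⇒ F = (5/12, -1/12)
line FK meets LR at N = (3/4, -5/12)
K = F + t·(N−F) with t = 3/8, so FK:KN = 3/8:5/8

FK:KN = 3/5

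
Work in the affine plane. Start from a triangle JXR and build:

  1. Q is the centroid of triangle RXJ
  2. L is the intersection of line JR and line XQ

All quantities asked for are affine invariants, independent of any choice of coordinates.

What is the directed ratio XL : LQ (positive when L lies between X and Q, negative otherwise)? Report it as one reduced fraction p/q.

Set J = (0, 0), X = (1, 0), R = (0, 1); any affine frame gives the same invariant.
1. Q is the centroid of triangle RXJ ⇒ Q = (1/3, 1/3)
2. L is the intersection of line JR and line XQ ⇒ L = (0, 1/2)
L = X + t·(Q−X) with t = 3/2, so XL:LQ = t:(1−t) = 3/2:-1/2

XL:LQ = -3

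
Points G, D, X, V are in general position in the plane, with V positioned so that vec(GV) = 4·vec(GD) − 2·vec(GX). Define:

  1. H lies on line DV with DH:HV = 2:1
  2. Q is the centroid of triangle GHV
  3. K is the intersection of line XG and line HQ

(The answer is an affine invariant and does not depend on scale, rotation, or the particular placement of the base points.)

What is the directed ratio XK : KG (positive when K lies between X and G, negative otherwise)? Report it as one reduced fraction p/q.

XK:KG = -4

Choose coordinates G = (0, 0), D = (1, 0), X = (0, 1), V = (4, -2).
1. H lies on line DV with DH:HV = 2:1 ⇒ H = (3, -4/3)
2. Q is the centroid of triangle GHV ⇒ Q = (7/3, -10/9)
3. K is the intersection of line XG and line HQ ⇒ K = (0, -1/3)
K = X + t·(G−X) with t = 4/3, so XK:KG = t:(1−t) = 4/3:-1/3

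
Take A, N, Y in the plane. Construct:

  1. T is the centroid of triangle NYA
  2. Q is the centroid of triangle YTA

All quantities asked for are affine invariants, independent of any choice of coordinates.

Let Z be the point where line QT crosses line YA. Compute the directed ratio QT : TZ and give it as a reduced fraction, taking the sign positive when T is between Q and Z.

QT:TZ = -2/3

Set A = (0, 0), N = (1, 0), Y = (0, 1); any affine frame gives the same invariant.
1. T is the centroid of triangle NYA ⇒ T = (1/3, 1/3)
2. Q is the centroid of triangle YTA ⇒ Q = (1/9, 4/9)
line QT meets YA at Z = (0, 1/2)
T = Q + t·(Z−Q) with t = -2, so QT:TZ = -2:3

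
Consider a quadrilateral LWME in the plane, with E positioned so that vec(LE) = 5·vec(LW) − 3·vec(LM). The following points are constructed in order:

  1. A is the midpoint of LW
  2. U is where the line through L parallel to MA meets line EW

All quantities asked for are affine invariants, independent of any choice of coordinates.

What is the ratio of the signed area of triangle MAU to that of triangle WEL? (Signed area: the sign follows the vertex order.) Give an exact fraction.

[MAU]:[WEL] = 1/6

Set L = (0, 0), W = (1, 0), M = (0, 1), E = (5, -3); any affine frame gives the same invariant.
1. A is the midpoint of LW ⇒ A = (1/2, 0)
2. U is where the line through L parallel to MA meets line EW ⇒ U = (-3/5, 6/5)
2·[MAU] = -1/2, 2·[WEL] = -3
[MAU]:[WEL] = -1/2:-3 = 1/6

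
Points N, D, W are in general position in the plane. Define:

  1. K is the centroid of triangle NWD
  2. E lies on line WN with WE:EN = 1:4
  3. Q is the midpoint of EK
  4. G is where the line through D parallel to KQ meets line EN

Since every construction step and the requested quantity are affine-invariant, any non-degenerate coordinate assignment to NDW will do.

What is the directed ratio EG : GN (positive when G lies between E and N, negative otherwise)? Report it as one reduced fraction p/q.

Set N = (0, 0), D = (1, 0), W = (0, 1); any affine frame gives the same invariant.
1. K is the centroid of triangle NWD ⇒ K = (1/3, 1/3)
2. E lies on line WN with WE:EN = 1:4 ⇒ E = (0, 4/5)
3. Q is the midpoint of EK ⇒ Q = (1/6, 17/30)
4. G is where the line through D parallel to KQ meets line EN ⇒ G = (0, 7/5)
G = E + t·(N−E) with t = -3/4, so EG:GN = t:(1−t) = -3/4:7/4

EG:GN = -3/7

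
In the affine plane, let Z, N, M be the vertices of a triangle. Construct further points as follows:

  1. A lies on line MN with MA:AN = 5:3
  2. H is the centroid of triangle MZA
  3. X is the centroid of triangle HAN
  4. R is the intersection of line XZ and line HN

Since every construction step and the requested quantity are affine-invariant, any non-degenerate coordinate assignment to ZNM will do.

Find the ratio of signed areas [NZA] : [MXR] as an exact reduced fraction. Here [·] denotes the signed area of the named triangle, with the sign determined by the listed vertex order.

[NZA]:[MXR] = 81/11

Assign Z = (0, 0), N = (1, 0), M = (0, 1) — the answer is frame-independent, so this choice is without loss of generality.
1. A lies on line MN with MA:AN = 5:3 ⇒ A = (5/8, 3/8)
2. H is the centroid of triangle MZA ⇒ H = (5/24, 11/24)
3. X is the centroid of triangle HAN ⇒ X = (11/18, 5/18)
4. R is the intersection of line XZ and line HN ⇒ R = (121/216, 55/216)
2·[NZA] = -3/8, 2·[MXR] = -11/216
[NZA]:[MXR] = -3/8:-11/216 = 81/11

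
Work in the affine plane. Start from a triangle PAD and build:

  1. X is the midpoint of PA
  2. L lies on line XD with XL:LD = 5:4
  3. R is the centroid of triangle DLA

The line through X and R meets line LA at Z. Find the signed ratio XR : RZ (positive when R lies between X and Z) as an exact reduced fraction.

Work in coordinates with P = (0, 0), A = (1, 0), D = (0, 1).
1. X is the midpoint of PA ⇒ X = (1/2, 0)
2. L lies on line XD with XL:LD = 5:4 ⇒ L = (2/9, 5/9)
3. R is the centroid of triangle DLA ⇒ R = (11/27, 14/27)
line XR meets LA at Z = (73/171, 70/171)
R = X + t·(Z−X) with t = 19/15, so XR:RZ = 19/15:-4/15

XR:RZ = -19/4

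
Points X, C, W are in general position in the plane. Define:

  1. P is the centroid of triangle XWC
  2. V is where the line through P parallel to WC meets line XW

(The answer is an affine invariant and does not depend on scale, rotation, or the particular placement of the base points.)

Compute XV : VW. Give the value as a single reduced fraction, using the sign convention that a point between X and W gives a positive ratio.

XV:VW = 2

Choose coordinates X = (0, 0), C = (1, 0), W = (0, 1).
1. P is the centroid of triangle XWC ⇒ P = (1/3, 1/3)
2. V is where the line through P parallel to WC meets line XW ⇒ V = (0, 2/3)
V = X + t·(W−X) with t = 2/3, so XV:VW = t:(1−t) = 2/3:1/3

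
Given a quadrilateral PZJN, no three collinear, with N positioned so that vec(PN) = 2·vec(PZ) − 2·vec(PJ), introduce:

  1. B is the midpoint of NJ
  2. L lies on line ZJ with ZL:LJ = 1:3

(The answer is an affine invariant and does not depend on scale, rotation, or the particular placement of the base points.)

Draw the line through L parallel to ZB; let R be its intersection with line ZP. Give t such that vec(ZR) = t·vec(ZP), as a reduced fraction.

t = 1/4

Assign P = (0, 0), Z = (1, 0), J = (0, 1), N = (2, -2) — the answer is frame-independent, so this choice is without loss of generality.
1. B is the midpoint of NJ ⇒ B = (1, -1/2)
2. L lies on line ZJ with ZL:LJ = 1:3 ⇒ L = (3/4, 1/4)
through L parallel to ZB: direction (0, -1/2); meets ZP at R = (3/4, 0)
R = Z + t·(P−Z) with t = 1/4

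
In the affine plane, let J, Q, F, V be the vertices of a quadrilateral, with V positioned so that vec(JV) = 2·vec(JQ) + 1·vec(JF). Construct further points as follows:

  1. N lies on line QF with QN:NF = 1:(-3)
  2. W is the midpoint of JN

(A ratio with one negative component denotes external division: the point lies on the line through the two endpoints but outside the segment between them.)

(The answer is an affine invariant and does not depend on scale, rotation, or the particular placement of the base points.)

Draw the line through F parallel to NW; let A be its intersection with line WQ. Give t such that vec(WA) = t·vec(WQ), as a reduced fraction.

Set J = (0, 0), Q = (1, 0), F = (0, 1), V = (2, 1); any affine frame gives the same invariant.
1. N lies on line QF with QN:NF = 1:(-3) ⇒ N = (3/2, -1/2)
2. W is the midpoint of JN ⇒ W = (3/4, -1/4)
through F parallel to NW: direction (-3/4, 1/4); meets WQ at A = (3/2, 1/2)
A = W + t·(Q−W) with t = 3

t = 3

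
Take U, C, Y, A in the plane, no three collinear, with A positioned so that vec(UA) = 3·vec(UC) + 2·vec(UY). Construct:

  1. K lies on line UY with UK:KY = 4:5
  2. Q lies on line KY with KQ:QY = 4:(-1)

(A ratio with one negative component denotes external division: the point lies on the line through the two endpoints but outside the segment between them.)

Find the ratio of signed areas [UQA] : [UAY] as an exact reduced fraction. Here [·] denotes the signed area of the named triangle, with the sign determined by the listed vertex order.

Set U = (0, 0), C = (1, 0), Y = (0, 1), A = (3, 2); any affine frame gives the same invariant.
1. K lies on line UY with UK:KY = 4:5 ⇒ K = (0, 4/9)
2. Q lies on line KY with KQ:QY = 4:(-1) ⇒ Q = (0, 32/27)
2·[UQA] = -32/9, 2·[UAY] = 3
[UQA]:[UAY] = -32/9:3 = -32/27

[UQA]:[UAY] = -32/27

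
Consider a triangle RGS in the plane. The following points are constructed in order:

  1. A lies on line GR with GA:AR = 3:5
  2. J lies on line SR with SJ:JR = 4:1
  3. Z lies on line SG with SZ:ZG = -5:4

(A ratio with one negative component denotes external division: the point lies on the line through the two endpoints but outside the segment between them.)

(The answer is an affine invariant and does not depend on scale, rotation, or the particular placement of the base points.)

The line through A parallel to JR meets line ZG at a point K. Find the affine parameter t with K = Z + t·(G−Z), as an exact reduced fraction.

Choose coordinates R = (0, 0), G = (1, 0), S = (0, 1).
1. A lies on line GR with GA:AR = 3:5 ⇒ A = (5/8, 0)
2. J lies on line SR with SJ:JR = 4:1 ⇒ J = (0, 1/5)
3. Z lies on line SG with SZ:ZG = -5:4 ⇒ Z = (5, -4)
through A parallel to JR: direction (0, -1/5); meets ZG at K = (5/8, 3/8)
K = Z + t·(G−Z) with t = 35/32

t = 35/32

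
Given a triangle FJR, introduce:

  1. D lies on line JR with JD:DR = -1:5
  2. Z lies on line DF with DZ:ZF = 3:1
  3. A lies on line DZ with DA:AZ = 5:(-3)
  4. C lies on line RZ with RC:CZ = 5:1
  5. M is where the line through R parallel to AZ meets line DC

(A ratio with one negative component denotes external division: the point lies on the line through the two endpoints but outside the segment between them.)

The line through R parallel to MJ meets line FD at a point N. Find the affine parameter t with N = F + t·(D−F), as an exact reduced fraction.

t = 91/16

Assign F = (0, 0), J = (1, 0), R = (0, 1) — the answer is frame-independent, so this choice is without loss of generality.
1. D lies on line JR with JD:DR = -1:5 ⇒ D = (5/4, -1/4)
2. Z lies on line DF with DZ:ZF = 3:1 ⇒ Z = (5/16, -1/16)
3. A lies on line DZ with DA:AZ = 5:(-3) ⇒ A = (-35/32, 7/32)
4. C lies on line RZ with RC:CZ = 5:1 ⇒ C = (25/96, 11/96)
5. M is where the line through R parallel to AZ meets line DC ⇒ M = (-75/16, 31/16)
through R parallel to MJ: direction (91/16, -31/16); meets FD at N = (455/64, -91/64)
N = F + t·(D−F) with t = 91/16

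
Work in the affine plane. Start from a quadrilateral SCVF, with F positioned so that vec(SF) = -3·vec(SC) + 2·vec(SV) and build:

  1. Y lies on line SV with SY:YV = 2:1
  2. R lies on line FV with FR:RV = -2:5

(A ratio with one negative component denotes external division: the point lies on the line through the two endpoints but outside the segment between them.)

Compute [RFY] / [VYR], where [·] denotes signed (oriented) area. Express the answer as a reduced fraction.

[RFY]:[VYR] = 2/5

Work in coordinates with S = (0, 0), C = (1, 0), V = (0, 1), F = (-3, 2).
1. Y lies on line SV with SY:YV = 2:1 ⇒ Y = (0, 2/3)
2. R lies on line FV with FR:RV = -2:5 ⇒ R = (-5, 8/3)
2·[RFY] = -2/3, 2·[VYR] = -5/3
[RFY]:[VYR] = -2/3:-5/3 = 2/5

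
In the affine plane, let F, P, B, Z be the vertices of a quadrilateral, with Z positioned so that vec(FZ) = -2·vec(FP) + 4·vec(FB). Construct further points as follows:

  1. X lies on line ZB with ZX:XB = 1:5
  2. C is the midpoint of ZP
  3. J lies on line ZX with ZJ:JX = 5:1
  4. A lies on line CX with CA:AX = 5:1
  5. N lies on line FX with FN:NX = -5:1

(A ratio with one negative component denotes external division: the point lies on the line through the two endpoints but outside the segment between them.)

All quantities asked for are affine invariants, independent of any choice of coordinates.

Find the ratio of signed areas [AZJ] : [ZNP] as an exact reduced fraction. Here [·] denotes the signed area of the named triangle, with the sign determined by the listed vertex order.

Set F = (0, 0), P = (1, 0), B = (0, 1), Z = (-2, 4); any affine frame gives the same invariant.
1. X lies on line ZB with ZX:XB = 1:5 ⇒ X = (-5/3, 7/2)
2. C is the midpoint of ZP ⇒ C = (-1/2, 2)
3. J lies on line ZX with ZJ:JX = 5:1 ⇒ J = (-31/18, 43/12)
4. A lies on line CX with CA:AX = 5:1 ⇒ A = (-53/36, 13/4)
5. N lies on line FX with FN:NX = -5:1 ⇒ N = (-25/12, 35/8)
2·[AZJ] = 5/432, 2·[ZNP] = -19/24
[AZJ]:[ZNP] = 5/432:-19/24 = -5/342

[AZJ]:[ZNP] = -5/342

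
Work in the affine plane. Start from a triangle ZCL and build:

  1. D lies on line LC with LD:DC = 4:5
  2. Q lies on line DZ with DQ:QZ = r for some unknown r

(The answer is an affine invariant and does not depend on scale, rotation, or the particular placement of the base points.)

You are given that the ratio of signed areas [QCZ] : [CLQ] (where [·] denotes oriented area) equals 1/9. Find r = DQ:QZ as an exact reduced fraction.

Choose coordinates Z = (0, 0), C = (1, 0), L = (0, 1).
1. D lies on line LC with LD:DC = 4:5 ⇒ D = (4/9, 5/9)
2. With DQ:QZ = r, write λ = r/(r+1) so Q = D + λ·(Z−D); Q is affine-linear in λ
Every point depending on Q is an affine combination of Q and λ-independent points, so each such coordinate is linear in λ; the λ² term in each signed area is a multiple of (Z−D)×(Z−D) = 0, so 2·[QCZ] and 2·[CLQ] are each linear in λ. Evaluating at λ=0 and λ=1:
  2·[QCZ] = 5/9·λ − 5/9,   2·[CLQ] = λ
So [QCZ]:[CLQ] = (5/9·λ − 5/9) / (λ). Setting this equal to 1/9:
  5/9·λ − 5/9 = 1/9·(λ)  ⇒  λ = 5/4
Then r = λ/(1−λ) = (5/4)/(-1/4) = -5. Check: with r = -5, Q = (-1/9, -5/36) and [QCZ]:[CLQ] = 1/9 as required.

r = -5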